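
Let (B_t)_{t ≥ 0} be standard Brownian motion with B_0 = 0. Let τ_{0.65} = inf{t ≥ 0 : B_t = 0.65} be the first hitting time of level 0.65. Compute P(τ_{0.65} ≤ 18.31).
P(τ_{0.65} ≤ 18.31) = 2(1 − Φ(0.65/√18.31)) = 2(1 − Φ(0.1519)) ≈ 0.8793

By the reflection principle for standard BM, P(τ_b ≤ t) = 2 · P(B_t ≥ b). Since B_t ~ N(0, t), P(B_t ≥ 0.65) = 1 − Φ(0.65/√t) = 1 − Φ(0.65/√18.31) = 1 − Φ(0.1519) ≈ 0.43963. Doubling: P(τ_{0.65} ≤ 18.31) ≈ 2 · 0.43963 = 0.87926 ≈ 0.8793.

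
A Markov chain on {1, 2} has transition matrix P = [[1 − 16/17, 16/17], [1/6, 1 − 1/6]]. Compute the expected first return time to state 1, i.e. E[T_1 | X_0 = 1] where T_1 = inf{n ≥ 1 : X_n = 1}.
E[T_1 | X_0 = 1] = 1/π_1 = 113/17

For an irreducible recurrent Markov chain with stationary distribution π, E[T_i | X_0 = i] = 1/π_i (Kac's formula). Here π_1 = (1/6)/(16/17 + 1/6) = (1/6)/(113/102) = 17/113, so E[T_1 | X_0 = 1] = 1/π_1 = (16/17 + 1/6)/(1/6) = (113/102)/(1/6) = 113/17.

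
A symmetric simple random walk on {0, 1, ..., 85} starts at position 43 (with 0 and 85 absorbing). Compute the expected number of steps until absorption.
E[τ | X_0 = 43] = 1806

Let v_k = E[τ | X_0 = k]. Boundary: v_0 = v_85 = 0. Recurrence: v_k = 1 + (v_{k-1} + v_{k+1})/2 for 1 ≤ k ≤ 84. The particular solution to v_k − (v_{k-1} + v_{k+1})/2 = 1 is v_k = −k^2. Adding homogeneous solution A + B k and matching boundaries gives v_k = k (85 − k). Substituting k = 43: v_43 = 43 · 42 = 1806.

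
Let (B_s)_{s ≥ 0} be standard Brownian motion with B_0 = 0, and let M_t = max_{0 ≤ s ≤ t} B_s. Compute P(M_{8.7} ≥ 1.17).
P(M_{8.7} ≥ 1.17) = 2·P(B_{8.7} ≥ 1.17) = 2(1 − Φ(1.17/√8.7)) ≈ 0.6916

By the reflection principle for Brownian motion, P(M_t ≥ a) = 2 · P(B_t ≥ a) for a ≥ 0. Since B_t ~ N(0, t), P(B_t ≥ 1.17) = 1 − Φ(1.17/√t) = 1 − Φ(1.17/√8.7) = 1 − Φ(0.3967). So
  P(M_{8.7} ≥ 1.17) = 2(1 − Φ(0.3967)) ≈ 0.6916.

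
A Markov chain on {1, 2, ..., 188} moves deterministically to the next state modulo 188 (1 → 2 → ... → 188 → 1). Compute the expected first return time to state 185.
E[T_185 | X_0 = 185] = 188

The chain cycles deterministically, so starting at state 185 it returns in exactly 188 steps. Equivalently, the stationary distribution is uniform π_j = 1/188 for every state j, so by Kac's formula E[T_185] = 1/π_185 = 188.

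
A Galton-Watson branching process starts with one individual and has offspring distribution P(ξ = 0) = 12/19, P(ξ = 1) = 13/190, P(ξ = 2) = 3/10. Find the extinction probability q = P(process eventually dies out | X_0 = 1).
q = 1

Mean offspring μ = 0·12/19 + 1·13/190 + 2·3/10 = 127/190 ≤ 1. For μ ≤ 1 with offspring not concentrated at 1, the Galton-Watson process goes extinct almost surely, so q = 1.
(Algebraic check: The pgf is f(s) = 12/19 + 13/190·s + 3/10·s². The extinction probability q is the smallest fixed point of f in [0, 1]. Setting s = f(s):
  3/10·s² + (13/190 − 1)·s + 12/19 = 0
  3/10·s² − (12/19 + 3/10)·s + 12/19 = 0
which factors as (s − 1)·(3/10·s − 12/19) = 0, giving roots s = 1 and s = (12/19)/(3/10) = 40/19. Since 40/19 ≥ 1, the smallest root in [0, 1] is s = 1.)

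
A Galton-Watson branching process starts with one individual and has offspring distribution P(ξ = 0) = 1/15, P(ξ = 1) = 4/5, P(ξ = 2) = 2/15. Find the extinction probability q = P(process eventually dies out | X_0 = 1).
q = 1/2

The pgf is f(s) = 1/15 + 4/5·s + 2/15·s². The extinction probability q is the smallest fixed point of f in [0, 1]. Setting s = f(s):
  2/15·s² + (4/5 − 1)·s + 1/15 = 0
  2/15·s² − (1/15 + 2/15)·s + 1/15 = 0
which factors as (s − 1)·(2/15·s − 1/15) = 0, giving roots s = 1 and s = (1/15)/(2/15) = 1/2.
Mean offspring μ = 4/5 + 2·2/15 = 16/15 > 1 (supercritical), so q < 1. The extinction probability is the smaller root: q = (1/15)/(2/15) = 1/2.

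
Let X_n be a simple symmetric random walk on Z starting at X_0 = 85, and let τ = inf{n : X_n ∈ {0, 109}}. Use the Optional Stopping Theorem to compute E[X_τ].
E[X_τ] = 85

X_n is a martingale and τ is a bounded-mean stopping time (indeed τ is finite a.s. with bounded expectation since the walk is in a bounded region). By the OST, E[X_τ] = E[X_0] = 85. Equivalently: E[X_τ] = 109 · P(hit 109 first) + 0 · P(hit 0 first) = 109 · (85/109) = 85.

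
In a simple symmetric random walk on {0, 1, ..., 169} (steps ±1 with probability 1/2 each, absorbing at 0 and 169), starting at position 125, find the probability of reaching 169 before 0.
P(hit 169 before 0) = 125/169

Let u_k = P(hit 169 before 0 | start at k). Then u_0 = 0, u_169 = 1, and u_k = u_{k-1}/2 + u_{k+1}/2 for 1 ≤ k ≤ 168. This harmonic recurrence is solved by u_k = k/169, giving u_125 = 125/169.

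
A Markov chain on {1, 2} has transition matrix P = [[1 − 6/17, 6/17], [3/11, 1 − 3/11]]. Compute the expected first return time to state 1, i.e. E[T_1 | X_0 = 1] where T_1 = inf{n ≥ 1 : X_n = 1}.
E[T_1 | X_0 = 1] = 1/π_1 = 39/17

For an irreducible recurrent Markov chain with stationary distribution π, E[T_i | X_0 = i] = 1/π_i (Kac's formula). Here π_1 = (3/11)/(6/17 + 3/11) = (3/11)/(117/187) = 17/39, so E[T_1 | X_0 = 1] = 1/π_1 = (6/17 + 3/11)/(3/11) = (117/187)/(3/11) = 39/17.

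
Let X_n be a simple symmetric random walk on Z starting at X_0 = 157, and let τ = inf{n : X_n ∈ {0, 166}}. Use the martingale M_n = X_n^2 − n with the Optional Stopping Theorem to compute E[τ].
E[τ] = 1413

M_n = X_n^2 − n is a martingale (since E[X_{n+1}^2 | F_n] = X_n^2 + 1). By OST (τ has finite mean in a bounded region), E[M_τ] = E[M_0] = X_0^2 − 0 = 157^2 = 24649. Also E[M_τ] = E[X_τ^2] − E[τ]. The walk exits at 0 or 166, with P(hit 166 first) = 157/166, so E[X_τ^2] = 166^2 · 157/166 + 0 = 26062. Thus E[τ] = E[X_τ^2] − E[M_τ] = 26062 − 24649 = 1413 = 157(166 − 157) = 1413.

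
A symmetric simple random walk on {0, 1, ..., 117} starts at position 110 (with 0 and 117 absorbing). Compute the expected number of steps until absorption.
E[τ | X_0 = 110] = 770

Let v_k = E[τ | X_0 = k]. Boundary: v_0 = v_117 = 0. Recurrence: v_k = 1 + (v_{k-1} + v_{k+1})/2 for 1 ≤ k ≤ 116. The particular solution to v_k − (v_{k-1} + v_{k+1})/2 = 1 is v_k = −k^2. Adding homogeneous solution A + B k and matching boundaries gives v_k = k (117 − k). Substituting k = 110: v_110 = 110 · 7 = 770.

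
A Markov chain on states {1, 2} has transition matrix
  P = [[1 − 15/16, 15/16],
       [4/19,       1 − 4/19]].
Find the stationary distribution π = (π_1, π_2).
π_1 = 64/349, π_2 = 285/349

Solve πP = π with π_1 + π_2 = 1. From πP = π: π_1 · (1 − 15/16) + π_2 · 4/19 = π_1 ⇒ π_2 · 4/19 = π_1 · 15/16 ⇒ π_2/π_1 = (15/16)/(4/19) = 285/64. Together with π_1 + π_2 = 1:
  π_1 = (4/19)/(15/16 + 4/19) = (4/19)/(349/304) = 64/349,
  π_2 = (15/16)/(15/16 + 4/19) = (15/16)/(349/304) = 285/349.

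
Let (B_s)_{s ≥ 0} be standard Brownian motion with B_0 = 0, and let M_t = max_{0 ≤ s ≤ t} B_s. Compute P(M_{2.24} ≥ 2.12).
P(M_{2.24} ≥ 2.12) = 2·P(B_{2.24} ≥ 2.12) = 2(1 − Φ(2.12/√2.24)) ≈ 0.1566

By the reflection principle for Brownian motion, P(M_t ≥ a) = 2 · P(B_t ≥ a) for a ≥ 0. Since B_t ~ N(0, t), P(B_t ≥ 2.12) = 1 − Φ(2.12/√t) = 1 − Φ(2.12/√2.24) = 1 − Φ(1.4165). So
  P(M_{2.24} ≥ 2.12) = 2(1 − Φ(1.4165)) ≈ 0.1566.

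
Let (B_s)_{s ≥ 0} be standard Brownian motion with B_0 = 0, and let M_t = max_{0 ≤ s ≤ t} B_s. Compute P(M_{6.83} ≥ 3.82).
P(M_{6.83} ≥ 3.82) = 2·P(B_{6.83} ≥ 3.82) = 2(1 − Φ(3.82/√6.83)) ≈ 0.1438

By the reflection principle for Brownian motion, P(M_t ≥ a) = 2 · P(B_t ≥ a) for a ≥ 0. Since B_t ~ N(0, t), P(B_t ≥ 3.82) = 1 − Φ(3.82/√t) = 1 − Φ(3.82/√6.83) = 1 − Φ(1.4617). So
  P(M_{6.83} ≥ 3.82) = 2(1 − Φ(1.4617)) ≈ 0.1438.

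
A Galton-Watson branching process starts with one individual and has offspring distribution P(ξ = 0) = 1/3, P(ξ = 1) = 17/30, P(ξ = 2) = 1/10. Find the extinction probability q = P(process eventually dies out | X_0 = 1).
q = 1

Mean offspring μ = 0·1/3 + 1·17/30 + 2·1/10 = 23/30 ≤ 1. For μ ≤ 1 with offspring not concentrated at 1, the Galton-Watson process goes extinct almost surely, so q = 1.
(Algebraic check: The pgf is f(s) = 1/3 + 17/30·s + 1/10·s². The extinction probability q is the smallest fixed point of f in [0, 1]. Setting s = f(s):
  1/10·s² + (17/30 − 1)·s + 1/3 = 0
  1/10·s² − (1/3 + 1/10)·s + 1/3 = 0
which factors as (s − 1)·(1/10·s − 1/3) = 0, giving roots s = 1 and s = (1/3)/(1/10) = 10/3. Since 10/3 ≥ 1, the smallest root in [0, 1] is s = 1.)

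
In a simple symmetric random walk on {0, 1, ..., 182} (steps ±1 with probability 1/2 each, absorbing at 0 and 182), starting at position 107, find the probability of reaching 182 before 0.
P(hit 182 before 0) = 107/182

Let u_k = P(hit 182 before 0 | start at k). Then u_0 = 0, u_182 = 1, and u_k = u_{k-1}/2 + u_{k+1}/2 for 1 ≤ k ≤ 181. This harmonic recurrence is solved by u_k = k/182, giving u_107 = 107/182.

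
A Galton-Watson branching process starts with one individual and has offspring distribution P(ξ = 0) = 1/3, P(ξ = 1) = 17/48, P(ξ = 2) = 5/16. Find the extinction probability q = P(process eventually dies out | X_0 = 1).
q = 1

Mean offspring μ = 0·1/3 + 1·17/48 + 2·5/16 = 47/48 ≤ 1. For μ ≤ 1 with offspring not concentrated at 1, the Galton-Watson process goes extinct almost surely, so q = 1.
(Algebraic check: The pgf is f(s) = 1/3 + 17/48·s + 5/16·s². The extinction probability q is the smallest fixed point of f in [0, 1]. Setting s = f(s):
  5/16·s² + (17/48 − 1)·s + 1/3 = 0
  5/16·s² − (1/3 + 5/16)·s + 1/3 = 0
which factors as (s − 1)·(5/16·s − 1/3) = 0, giving roots s = 1 and s = (1/3)/(5/16) = 16/15. Since 16/15 ≥ 1, the smallest root in [0, 1] is s = 1.)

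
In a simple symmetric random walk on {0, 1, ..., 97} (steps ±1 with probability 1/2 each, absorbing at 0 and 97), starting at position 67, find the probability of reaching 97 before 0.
P(hit 97 before 0) = 67/97

Let u_k = P(hit 97 before 0 | start at k). Then u_0 = 0, u_97 = 1, and u_k = u_{k-1}/2 + u_{k+1}/2 for 1 ≤ k ≤ 96. This harmonic recurrence is solved by u_k = k/97, giving u_67 = 67/97.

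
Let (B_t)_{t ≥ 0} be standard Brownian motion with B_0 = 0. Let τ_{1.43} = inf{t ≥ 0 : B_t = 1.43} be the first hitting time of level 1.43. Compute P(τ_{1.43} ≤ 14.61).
P(τ_{1.43} ≤ 14.61) = 2(1 − Φ(1.43/√14.61)) = 2(1 − Φ(0.3741)) ≈ 0.7083

By the reflection principle for standard BM, P(τ_b ≤ t) = 2 · P(B_t ≥ b). Since B_t ~ N(0, t), P(B_t ≥ 1.43) = 1 − Φ(1.43/√t) = 1 − Φ(1.43/√14.61) = 1 − Φ(0.3741) ≈ 0.35416. Doubling: P(τ_{1.43} ≤ 14.61) ≈ 2 · 0.35416 = 0.70832 ≈ 0.7083.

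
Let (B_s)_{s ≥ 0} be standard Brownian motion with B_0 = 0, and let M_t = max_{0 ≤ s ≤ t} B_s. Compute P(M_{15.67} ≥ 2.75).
P(M_{15.67} ≥ 2.75) = 2·P(B_{15.67} ≥ 2.75) = 2(1 − Φ(2.75/√15.67)) ≈ 0.4872

By the reflection principle for Brownian motion, P(M_t ≥ a) = 2 · P(B_t ≥ a) for a ≥ 0. Since B_t ~ N(0, t), P(B_t ≥ 2.75) = 1 − Φ(2.75/√t) = 1 − Φ(2.75/√15.67) = 1 − Φ(0.6947). So
  P(M_{15.67} ≥ 2.75) = 2(1 − Φ(0.6947)) ≈ 0.4872.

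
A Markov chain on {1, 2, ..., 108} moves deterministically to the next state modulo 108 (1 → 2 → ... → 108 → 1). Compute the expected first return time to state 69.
E[T_69 | X_0 = 69] = 108

The chain cycles deterministically, so starting at state 69 it returns in exactly 108 steps. Equivalently, the stationary distribution is uniform π_j = 1/108 for every state j, so by Kac's formula E[T_69] = 1/π_69 = 108.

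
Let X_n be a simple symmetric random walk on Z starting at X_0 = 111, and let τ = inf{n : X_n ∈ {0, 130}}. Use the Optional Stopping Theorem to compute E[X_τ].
E[X_τ] = 111

X_n is a martingale and τ is a bounded-mean stopping time (indeed τ is finite a.s. with bounded expectation since the walk is in a bounded region). By the OST, E[X_τ] = E[X_0] = 111. Equivalently: E[X_τ] = 130 · P(hit 130 first) + 0 · P(hit 0 first) = 130 · (111/130) = 111.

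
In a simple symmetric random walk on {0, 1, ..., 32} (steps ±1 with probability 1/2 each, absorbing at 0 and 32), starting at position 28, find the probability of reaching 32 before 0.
P(hit 32 before 0) = 28/32 = 7/8

Let u_k = P(hit 32 before 0 | start at k). Then u_0 = 0, u_32 = 1, and u_k = u_{k-1}/2 + u_{k+1}/2 for 1 ≤ k ≤ 31. This harmonic recurrence is solved by u_k = k/32, giving u_28 = 28/32 = 7/8.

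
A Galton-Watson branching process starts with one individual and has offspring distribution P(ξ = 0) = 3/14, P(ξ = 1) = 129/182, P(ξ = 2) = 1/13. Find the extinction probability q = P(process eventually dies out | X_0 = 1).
q = 1

Mean offspring μ = 0·3/14 + 1·129/182 + 2·1/13 = 157/182 ≤ 1. For μ ≤ 1 with offspring not concentrated at 1, the Galton-Watson process goes extinct almost surely, so q = 1.
(Algebraic check: The pgf is f(s) = 3/14 + 129/182·s + 1/13·s². The extinction probability q is the smallest fixed point of f in [0, 1]. Setting s = f(s):
  1/13·s² + (129/182 − 1)·s + 3/14 = 0
  1/13·s² − (3/14 + 1/13)·s + 3/14 = 0
which factors as (s − 1)·(1/13·s − 3/14) = 0, giving roots s = 1 and s = (3/14)/(1/13) = 39/14. Since 39/14 ≥ 1, the smallest root in [0, 1] is s = 1.)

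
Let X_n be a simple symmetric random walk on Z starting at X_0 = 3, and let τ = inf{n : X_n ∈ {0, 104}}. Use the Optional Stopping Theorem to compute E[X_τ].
E[X_τ] = 3

X_n is a martingale and τ is a bounded-mean stopping time (indeed τ is finite a.s. with bounded expectation since the walk is in a bounded region). By the OST, E[X_τ] = E[X_0] = 3. Equivalently: E[X_τ] = 104 · P(hit 104 first) + 0 · P(hit 0 first) = 104 · (3/104) = 3.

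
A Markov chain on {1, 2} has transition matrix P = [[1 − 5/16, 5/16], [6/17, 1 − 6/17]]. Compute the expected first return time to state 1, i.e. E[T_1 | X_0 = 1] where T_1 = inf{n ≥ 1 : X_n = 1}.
E[T_1 | X_0 = 1] = 1/π_1 = 181/96

For an irreducible recurrent Markov chain with stationary distribution π, E[T_i | X_0 = i] = 1/π_i (Kac's formula). Here π_1 = (6/17)/(5/16 + 6/17) = (6/17)/(181/272) = 96/181, so E[T_1 | X_0 = 1] = 1/π_1 = (5/16 + 6/17)/(6/17) = (181/272)/(6/17) = 181/96.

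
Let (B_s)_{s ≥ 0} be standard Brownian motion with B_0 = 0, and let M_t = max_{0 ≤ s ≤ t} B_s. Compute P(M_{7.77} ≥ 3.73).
P(M_{7.77} ≥ 3.73) = 2·P(B_{7.77} ≥ 3.73) = 2(1 − Φ(3.73/√7.77)) ≈ 0.1809

By the reflection principle for Brownian motion, P(M_t ≥ a) = 2 · P(B_t ≥ a) for a ≥ 0. Since B_t ~ N(0, t), P(B_t ≥ 3.73) = 1 − Φ(3.73/√t) = 1 − Φ(3.73/√7.77) = 1 − Φ(1.3381). So
  P(M_{7.77} ≥ 3.73) = 2(1 − Φ(1.3381)) ≈ 0.1809.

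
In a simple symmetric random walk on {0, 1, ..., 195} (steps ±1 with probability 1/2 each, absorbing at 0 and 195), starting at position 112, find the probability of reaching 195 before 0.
P(hit 195 before 0) = 112/195

Let u_k = P(hit 195 before 0 | start at k). Then u_0 = 0, u_195 = 1, and u_k = u_{k-1}/2 + u_{k+1}/2 for 1 ≤ k ≤ 194. This harmonic recurrence is solved by u_k = k/195, giving u_112 = 112/195.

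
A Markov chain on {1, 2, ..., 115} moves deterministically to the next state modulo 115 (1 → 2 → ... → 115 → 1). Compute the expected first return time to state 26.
E[T_26 | X_0 = 26] = 115

The chain cycles deterministically, so starting at state 26 it returns in exactly 115 steps. Equivalently, the stationary distribution is uniform π_j = 1/115 for every state j, so by Kac's formula E[T_26] = 1/π_26 = 115.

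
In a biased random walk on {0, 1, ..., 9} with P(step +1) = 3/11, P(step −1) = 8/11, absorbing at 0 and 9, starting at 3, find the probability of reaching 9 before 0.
P(hit 9 before 0) = (1 − (8/3)^3) / (1 − (8/3)^9) = 729/276697

Let u_k denote P(reach 9 before 0 | start at k). Boundary: u_0 = 0, u_9 = 1. Recurrence: u_k = 3/11·u_{k+1} + 8/11·u_{k-1} for 1 ≤ k ≤ 8. Try u_k = A + B·r^k with r = q/p = (8/11)/(3/11) = 8/3. Substitution satisfies the recurrence; boundary conditions give:
  u_k = (1 − r^k) / (1 − r^N) = (1 − (8/3)^3) / (1 − (8/3)^9) = 729/276697.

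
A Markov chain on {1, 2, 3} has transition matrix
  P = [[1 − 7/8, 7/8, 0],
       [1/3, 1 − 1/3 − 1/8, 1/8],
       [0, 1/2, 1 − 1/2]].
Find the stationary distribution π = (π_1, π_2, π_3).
π = (32/137, 84/137, 21/137)

This is a birth-death chain on three states, which satisfies detailed balance: π_1 · P_{12} = π_2 · P_{21} and π_2 · P_{23} = π_3 · P_{32}.
From π_1 · 7/8 = π_2 · 1/3: π_2/π_1 = (7/8)/(1/3) = 21/8.
From π_2 · 1/8 = π_3 · 1/2: π_3/π_2 = (1/8)/(1/2) = 1/4.
Take π_1 proportional to 1; then unnormalized π = (1, 21/8, 21/32). Normalize by dividing by the sum 137/32:
  π = (32/137, 84/137, 21/137).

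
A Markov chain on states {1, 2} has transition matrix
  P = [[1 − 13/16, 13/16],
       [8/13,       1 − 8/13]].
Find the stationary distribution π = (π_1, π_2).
π_1 = 128/297, π_2 = 169/297

Solve πP = π with π_1 + π_2 = 1. From πP = π: π_1 · (1 − 13/16) + π_2 · 8/13 = π_1 ⇒ π_2 · 8/13 = π_1 · 13/16 ⇒ π_2/π_1 = (13/16)/(8/13) = 169/128. Together with π_1 + π_2 = 1:
  π_1 = (8/13)/(13/16 + 8/13) = (8/13)/(297/208) = 128/297,
  π_2 = (13/16)/(13/16 + 8/13) = (13/16)/(297/208) = 169/297.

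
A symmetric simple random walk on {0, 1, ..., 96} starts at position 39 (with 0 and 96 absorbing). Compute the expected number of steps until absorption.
E[τ | X_0 = 39] = 2223

Let v_k = E[τ | X_0 = k]. Boundary: v_0 = v_96 = 0. Recurrence: v_k = 1 + (v_{k-1} + v_{k+1})/2 for 1 ≤ k ≤ 95. The particular solution to v_k − (v_{k-1} + v_{k+1})/2 = 1 is v_k = −k^2. Adding homogeneous solution A + B k and matching boundaries gives v_k = k (96 − k). Substituting k = 39: v_39 = 39 · 57 = 2223.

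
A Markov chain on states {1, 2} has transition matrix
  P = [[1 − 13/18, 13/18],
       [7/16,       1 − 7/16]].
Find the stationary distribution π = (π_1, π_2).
π_1 = 63/167, π_2 = 104/167

Solve πP = π with π_1 + π_2 = 1. From πP = π: π_1 · (1 − 13/18) + π_2 · 7/16 = π_1 ⇒ π_2 · 7/16 = π_1 · 13/18 ⇒ π_2/π_1 = (13/18)/(7/16) = 104/63. Together with π_1 + π_2 = 1:
  π_1 = (7/16)/(13/18 + 7/16) = (7/16)/(167/144) = 63/167,
  π_2 = (13/18)/(13/18 + 7/16) = (13/18)/(167/144) = 104/167.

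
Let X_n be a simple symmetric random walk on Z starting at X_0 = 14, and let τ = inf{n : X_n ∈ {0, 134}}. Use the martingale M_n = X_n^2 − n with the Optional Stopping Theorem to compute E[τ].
E[τ] = 1680

M_n = X_n^2 − n is a martingale (since E[X_{n+1}^2 | F_n] = X_n^2 + 1). By OST (τ has finite mean in a bounded region), E[M_τ] = E[M_0] = X_0^2 − 0 = 14^2 = 196. Also E[M_τ] = E[X_τ^2] − E[τ]. The walk exits at 0 or 134, with P(hit 134 first) = 14/134, so E[X_τ^2] = 134^2 · 14/134 + 0 = 1876. Thus E[τ] = E[X_τ^2] − E[M_τ] = 1876 − 196 = 1680 = 14(134 − 14) = 1680.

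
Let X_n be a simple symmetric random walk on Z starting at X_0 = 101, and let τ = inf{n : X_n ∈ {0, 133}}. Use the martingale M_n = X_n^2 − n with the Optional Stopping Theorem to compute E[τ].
E[τ] = 3232

M_n = X_n^2 − n is a martingale (since E[X_{n+1}^2 | F_n] = X_n^2 + 1). By OST (τ has finite mean in a bounded region), E[M_τ] = E[M_0] = X_0^2 − 0 = 101^2 = 10201. Also E[M_τ] = E[X_τ^2] − E[τ]. The walk exits at 0 or 133, with P(hit 133 first) = 101/133, so E[X_τ^2] = 133^2 · 101/133 + 0 = 13433. Thus E[τ] = E[X_τ^2] − E[M_τ] = 13433 − 10201 = 3232 = 101(133 − 101) = 3232.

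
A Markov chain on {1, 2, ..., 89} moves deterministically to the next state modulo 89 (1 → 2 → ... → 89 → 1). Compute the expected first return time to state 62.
E[T_62 | X_0 = 62] = 89

The chain cycles deterministically, so starting at state 62 it returns in exactly 89 steps. Equivalently, the stationary distribution is uniform π_j = 1/89 for every state j, so by Kac's formula E[T_62] = 1/π_62 = 89.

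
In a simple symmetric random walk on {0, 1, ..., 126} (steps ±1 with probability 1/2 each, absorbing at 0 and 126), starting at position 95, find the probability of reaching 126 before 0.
P(hit 126 before 0) = 95/126

Let u_k = P(hit 126 before 0 | start at k). Then u_0 = 0, u_126 = 1, and u_k = u_{k-1}/2 + u_{k+1}/2 for 1 ≤ k ≤ 125. This harmonic recurrence is solved by u_k = k/126, giving u_95 = 95/126.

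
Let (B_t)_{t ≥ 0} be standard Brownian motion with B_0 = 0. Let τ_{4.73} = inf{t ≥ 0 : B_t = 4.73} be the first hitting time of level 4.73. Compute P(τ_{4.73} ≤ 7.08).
P(τ_{4.73} ≤ 7.08) = 2(1 − Φ(4.73/√7.08)) = 2(1 − Φ(1.7776)) ≈ 0.0755

By the reflection principle for standard BM, P(τ_b ≤ t) = 2 · P(B_t ≥ b). Since B_t ~ N(0, t), P(B_t ≥ 4.73) = 1 − Φ(4.73/√t) = 1 − Φ(4.73/√7.08) = 1 − Φ(1.7776) ≈ 0.03773. Doubling: P(τ_{4.73} ≤ 7.08) ≈ 2 · 0.03773 = 0.07546 ≈ 0.0755.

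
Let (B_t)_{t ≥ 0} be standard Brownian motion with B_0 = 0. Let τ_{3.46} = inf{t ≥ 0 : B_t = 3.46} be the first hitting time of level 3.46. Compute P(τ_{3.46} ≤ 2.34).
P(τ_{3.46} ≤ 2.34) = 2(1 − Φ(3.46/√2.34)) = 2(1 − Φ(2.2619)) ≈ 0.0237

By the reflection principle for standard BM, P(τ_b ≤ t) = 2 · P(B_t ≥ b). Since B_t ~ N(0, t), P(B_t ≥ 3.46) = 1 − Φ(3.46/√t) = 1 − Φ(3.46/√2.34) = 1 − Φ(2.2619) ≈ 0.01185. Doubling: P(τ_{3.46} ≤ 2.34) ≈ 2 · 0.01185 = 0.02370 ≈ 0.0237.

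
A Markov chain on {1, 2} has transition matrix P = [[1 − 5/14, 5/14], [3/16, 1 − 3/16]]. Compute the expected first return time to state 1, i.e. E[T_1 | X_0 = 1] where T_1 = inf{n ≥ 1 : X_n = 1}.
E[T_1 | X_0 = 1] = 1/π_1 = 61/21

For an irreducible recurrent Markov chain with stationary distribution π, E[T_i | X_0 = i] = 1/π_i (Kac's formula). Here π_1 = (3/16)/(5/14 + 3/16) = (3/16)/(61/112) = 21/61, so E[T_1 | X_0 = 1] = 1/π_1 = (5/14 + 3/16)/(3/16) = (61/112)/(3/16) = 61/21.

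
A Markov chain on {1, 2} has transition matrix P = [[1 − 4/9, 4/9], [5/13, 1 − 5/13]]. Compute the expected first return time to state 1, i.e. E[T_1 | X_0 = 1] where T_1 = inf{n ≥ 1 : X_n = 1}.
E[T_1 | X_0 = 1] = 1/π_1 = 97/45

For an irreducible recurrent Markov chain with stationary distribution π, E[T_i | X_0 = i] = 1/π_i (Kac's formula). Here π_1 = (5/13)/(4/9 + 5/13) = (5/13)/(97/117) = 45/97, so E[T_1 | X_0 = 1] = 1/π_1 = (4/9 + 5/13)/(5/13) = (97/117)/(5/13) = 97/45.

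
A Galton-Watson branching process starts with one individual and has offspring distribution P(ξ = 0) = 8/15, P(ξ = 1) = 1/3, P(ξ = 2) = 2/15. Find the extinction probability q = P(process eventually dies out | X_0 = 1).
q = 1

Mean offspring μ = 0·8/15 + 1·1/3 + 2·2/15 = 3/5 ≤ 1. For μ ≤ 1 with offspring not concentrated at 1, the Galton-Watson process goes extinct almost surely, so q = 1.
(Algebraic check: The pgf is f(s) = 8/15 + 1/3·s + 2/15·s². The extinction probability q is the smallest fixed point of f in [0, 1]. Setting s = f(s):
  2/15·s² + (1/3 − 1)·s + 8/15 = 0
  2/15·s² − (8/15 + 2/15)·s + 8/15 = 0
which factors as (s − 1)·(2/15·s − 8/15) = 0, giving roots s = 1 and s = (8/15)/(2/15) = 4. Since 4 ≥ 1, the smallest root in [0, 1] is s = 1.)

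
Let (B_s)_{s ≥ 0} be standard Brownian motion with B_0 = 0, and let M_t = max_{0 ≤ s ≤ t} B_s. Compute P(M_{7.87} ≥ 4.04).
P(M_{7.87} ≥ 4.04) = 2·P(B_{7.87} ≥ 4.04) = 2(1 − Φ(4.04/√7.87)) ≈ 0.1498

By the reflection principle for Brownian motion, P(M_t ≥ a) = 2 · P(B_t ≥ a) for a ≥ 0. Since B_t ~ N(0, t), P(B_t ≥ 4.04) = 1 − Φ(4.04/√t) = 1 − Φ(4.04/√7.87) = 1 − Φ(1.4401). So
  P(M_{7.87} ≥ 4.04) = 2(1 − Φ(1.4401)) ≈ 0.1498.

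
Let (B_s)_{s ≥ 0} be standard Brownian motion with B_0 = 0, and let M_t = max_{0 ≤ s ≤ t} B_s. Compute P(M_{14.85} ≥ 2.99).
P(M_{14.85} ≥ 2.99) = 2·P(B_{14.85} ≥ 2.99) = 2(1 − Φ(2.99/√14.85)) ≈ 0.4378

By the reflection principle for Brownian motion, P(M_t ≥ a) = 2 · P(B_t ≥ a) for a ≥ 0. Since B_t ~ N(0, t), P(B_t ≥ 2.99) = 1 − Φ(2.99/√t) = 1 − Φ(2.99/√14.85) = 1 − Φ(0.7759). So
  P(M_{14.85} ≥ 2.99) = 2(1 − Φ(0.7759)) ≈ 0.4378.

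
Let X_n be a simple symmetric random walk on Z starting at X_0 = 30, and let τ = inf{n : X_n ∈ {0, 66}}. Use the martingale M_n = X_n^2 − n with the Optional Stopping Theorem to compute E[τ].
E[τ] = 1080

M_n = X_n^2 − n is a martingale (since E[X_{n+1}^2 | F_n] = X_n^2 + 1). By OST (τ has finite mean in a bounded region), E[M_τ] = E[M_0] = X_0^2 − 0 = 30^2 = 900. Also E[M_τ] = E[X_τ^2] − E[τ]. The walk exits at 0 or 66, with P(hit 66 first) = 30/66, so E[X_τ^2] = 66^2 · 30/66 + 0 = 1980. Thus E[τ] = E[X_τ^2] − E[M_τ] = 1980 − 900 = 1080 = 30(66 − 30) = 1080.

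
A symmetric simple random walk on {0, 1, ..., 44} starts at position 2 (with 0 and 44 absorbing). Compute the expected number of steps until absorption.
E[τ | X_0 = 2] = 84

Let v_k = E[τ | X_0 = k]. Boundary: v_0 = v_44 = 0. Recurrence: v_k = 1 + (v_{k-1} + v_{k+1})/2 for 1 ≤ k ≤ 43. The particular solution to v_k − (v_{k-1} + v_{k+1})/2 = 1 is v_k = −k^2. Adding homogeneous solution A + B k and matching boundaries gives v_k = k (44 − k). Substituting k = 2: v_2 = 2 · 42 = 84.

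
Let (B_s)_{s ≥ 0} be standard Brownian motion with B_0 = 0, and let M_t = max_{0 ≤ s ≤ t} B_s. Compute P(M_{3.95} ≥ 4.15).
P(M_{3.95} ≥ 4.15) = 2·P(B_{3.95} ≥ 4.15) = 2(1 − Φ(4.15/√3.95)) ≈ 0.0368

By the reflection principle for Brownian motion, P(M_t ≥ a) = 2 · P(B_t ≥ a) for a ≥ 0. Since B_t ~ N(0, t), P(B_t ≥ 4.15) = 1 − Φ(4.15/√t) = 1 − Φ(4.15/√3.95) = 1 − Φ(2.0881). So
  P(M_{3.95} ≥ 4.15) = 2(1 − Φ(2.0881)) ≈ 0.0368.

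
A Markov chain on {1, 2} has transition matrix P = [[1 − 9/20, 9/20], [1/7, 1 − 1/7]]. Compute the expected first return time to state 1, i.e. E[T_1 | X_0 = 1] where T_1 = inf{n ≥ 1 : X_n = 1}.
E[T_1 | X_0 = 1] = 1/π_1 = 83/20

For an irreducible recurrent Markov chain with stationary distribution π, E[T_i | X_0 = i] = 1/π_i (Kac's formula). Here π_1 = (1/7)/(9/20 + 1/7) = (1/7)/(83/140) = 20/83, so E[T_1 | X_0 = 1] = 1/π_1 = (9/20 + 1/7)/(1/7) = (83/140)/(1/7) = 83/20.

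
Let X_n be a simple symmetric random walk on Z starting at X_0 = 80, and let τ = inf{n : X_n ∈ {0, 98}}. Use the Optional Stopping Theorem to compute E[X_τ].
E[X_τ] = 80

X_n is a martingale and τ is a bounded-mean stopping time (indeed τ is finite a.s. with bounded expectation since the walk is in a bounded region). By the OST, E[X_τ] = E[X_0] = 80. Equivalently: E[X_τ] = 98 · P(hit 98 first) + 0 · P(hit 0 first) = 98 · (80/98) = 80.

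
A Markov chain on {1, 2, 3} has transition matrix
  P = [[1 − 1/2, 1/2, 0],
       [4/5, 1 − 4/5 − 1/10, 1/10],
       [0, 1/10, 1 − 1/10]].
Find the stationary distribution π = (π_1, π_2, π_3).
π = (4/9, 5/18, 5/18)

This is a birth-death chain on three states, which satisfies detailed balance: π_1 · P_{12} = π_2 · P_{21} and π_2 · P_{23} = π_3 · P_{32}.
From π_1 · 1/2 = π_2 · 4/5: π_2/π_1 = (1/2)/(4/5) = 5/8.
From π_2 · 1/10 = π_3 · 1/10: π_3/π_2 = (1/10)/(1/10) = 1.
Take π_1 proportional to 1; then unnormalized π = (1, 5/8, 5/8). Normalize by dividing by the sum 9/4:
  π = (4/9, 5/18, 5/18).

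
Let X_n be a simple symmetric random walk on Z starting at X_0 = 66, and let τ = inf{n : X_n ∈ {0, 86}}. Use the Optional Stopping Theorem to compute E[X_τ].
E[X_τ] = 66

X_n is a martingale and τ is a bounded-mean stopping time (indeed τ is finite a.s. with bounded expectation since the walk is in a bounded region). By the OST, E[X_τ] = E[X_0] = 66. Equivalently: E[X_τ] = 86 · P(hit 86 first) + 0 · P(hit 0 first) = 86 · (66/86) = 66.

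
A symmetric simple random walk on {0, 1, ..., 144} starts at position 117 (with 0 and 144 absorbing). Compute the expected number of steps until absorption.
E[τ | X_0 = 117] = 3159

Let v_k = E[τ | X_0 = k]. Boundary: v_0 = v_144 = 0. Recurrence: v_k = 1 + (v_{k-1} + v_{k+1})/2 for 1 ≤ k ≤ 143. The particular solution to v_k − (v_{k-1} + v_{k+1})/2 = 1 is v_k = −k^2. Adding homogeneous solution A + B k and matching boundaries gives v_k = k (144 − k). Substituting k = 117: v_117 = 117 · 27 = 3159.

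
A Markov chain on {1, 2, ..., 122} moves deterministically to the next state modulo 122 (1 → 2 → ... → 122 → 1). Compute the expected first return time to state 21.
E[T_21 | X_0 = 21] = 122

The chain cycles deterministically, so starting at state 21 it returns in exactly 122 steps. Equivalently, the stationary distribution is uniform π_j = 1/122 for every state j, so by Kac's formula E[T_21] = 1/π_21 = 122.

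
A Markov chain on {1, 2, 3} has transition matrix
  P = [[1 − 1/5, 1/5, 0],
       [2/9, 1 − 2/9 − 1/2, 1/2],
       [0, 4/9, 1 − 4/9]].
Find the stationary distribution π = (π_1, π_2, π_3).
π = (80/233, 72/233, 81/233)

This is a birth-death chain on three states, which satisfies detailed balance: π_1 · P_{12} = π_2 · P_{21} and π_2 · P_{23} = π_3 · P_{32}.
From π_1 · 1/5 = π_2 · 2/9: π_2/π_1 = (1/5)/(2/9) = 9/10.
From π_2 · 1/2 = π_3 · 4/9: π_3/π_2 = (1/2)/(4/9) = 9/8.
Take π_1 proportional to 1; then unnormalized π = (1, 9/10, 81/80). Normalize by dividing by the sum 233/80:
  π = (80/233, 72/233, 81/233).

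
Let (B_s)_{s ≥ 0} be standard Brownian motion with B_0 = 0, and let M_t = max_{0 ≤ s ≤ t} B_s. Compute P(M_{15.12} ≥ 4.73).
P(M_{15.12} ≥ 4.73) = 2·P(B_{15.12} ≥ 4.73) = 2(1 − Φ(4.73/√15.12)) ≈ 0.2238

By the reflection principle for Brownian motion, P(M_t ≥ a) = 2 · P(B_t ≥ a) for a ≥ 0. Since B_t ~ N(0, t), P(B_t ≥ 4.73) = 1 − Φ(4.73/√t) = 1 − Φ(4.73/√15.12) = 1 − Φ(1.2164). So
  P(M_{15.12} ≥ 4.73) = 2(1 − Φ(1.2164)) ≈ 0.2238.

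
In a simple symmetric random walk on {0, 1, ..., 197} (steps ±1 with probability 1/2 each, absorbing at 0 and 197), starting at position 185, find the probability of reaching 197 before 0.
P(hit 197 before 0) = 185/197

Let u_k = P(hit 197 before 0 | start at k). Then u_0 = 0, u_197 = 1, and u_k = u_{k-1}/2 + u_{k+1}/2 for 1 ≤ k ≤ 196. This harmonic recurrence is solved by u_k = k/197, giving u_185 = 185/197.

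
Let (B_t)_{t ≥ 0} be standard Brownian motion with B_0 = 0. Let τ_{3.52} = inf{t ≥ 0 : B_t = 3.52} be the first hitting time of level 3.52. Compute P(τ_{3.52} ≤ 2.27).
P(τ_{3.52} ≤ 2.27) = 2(1 − Φ(3.52/√2.27)) = 2(1 − Φ(2.3363)) ≈ 0.0195

By the reflection principle for standard BM, P(τ_b ≤ t) = 2 · P(B_t ≥ b). Since B_t ~ N(0, t), P(B_t ≥ 3.52) = 1 − Φ(3.52/√t) = 1 − Φ(3.52/√2.27) = 1 − Φ(2.3363) ≈ 0.00974. Doubling: P(τ_{3.52} ≤ 2.27) ≈ 2 · 0.00974 = 0.01948 ≈ 0.0195.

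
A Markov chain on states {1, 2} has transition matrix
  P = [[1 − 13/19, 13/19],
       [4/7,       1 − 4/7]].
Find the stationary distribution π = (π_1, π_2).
π_1 = 76/167, π_2 = 91/167

Solve πP = π with π_1 + π_2 = 1. From πP = π: π_1 · (1 − 13/19) + π_2 · 4/7 = π_1 ⇒ π_2 · 4/7 = π_1 · 13/19 ⇒ π_2/π_1 = (13/19)/(4/7) = 91/76. Together with π_1 + π_2 = 1:
  π_1 = (4/7)/(13/19 + 4/7) = (4/7)/(167/133) = 76/167,
  π_2 = (13/19)/(13/19 + 4/7) = (13/19)/(167/133) = 91/167.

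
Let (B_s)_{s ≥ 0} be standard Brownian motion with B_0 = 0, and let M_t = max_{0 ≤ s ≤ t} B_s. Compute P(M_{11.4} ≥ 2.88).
P(M_{11.4} ≥ 2.88) = 2·P(B_{11.4} ≥ 2.88) = 2(1 − Φ(2.88/√11.4)) ≈ 0.3937

By the reflection principle for Brownian motion, P(M_t ≥ a) = 2 · P(B_t ≥ a) for a ≥ 0. Since B_t ~ N(0, t), P(B_t ≥ 2.88) = 1 − Φ(2.88/√t) = 1 − Φ(2.88/√11.4) = 1 − Φ(0.8530). So
  P(M_{11.4} ≥ 2.88) = 2(1 − Φ(0.8530)) ≈ 0.3937.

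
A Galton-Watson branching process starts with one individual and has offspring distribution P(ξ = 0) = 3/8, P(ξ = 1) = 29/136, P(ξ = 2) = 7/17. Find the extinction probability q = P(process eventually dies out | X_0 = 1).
q = 51/56

The pgf is f(s) = 3/8 + 29/136·s + 7/17·s². The extinction probability q is the smallest fixed point of f in [0, 1]. Setting s = f(s):
  7/17·s² + (29/136 − 1)·s + 3/8 = 0
  7/17·s² − (3/8 + 7/17)·s + 3/8 = 0
which factors as (s − 1)·(7/17·s − 3/8) = 0, giving roots s = 1 and s = (3/8)/(7/17) = 51/56.
Mean offspring μ = 29/136 + 2·7/17 = 141/136 > 1 (supercritical), so q < 1. The extinction probability is the smaller root: q = (3/8)/(7/17) = 51/56.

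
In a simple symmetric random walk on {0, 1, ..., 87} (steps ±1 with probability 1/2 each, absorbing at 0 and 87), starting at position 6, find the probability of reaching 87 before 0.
P(hit 87 before 0) = 6/87 = 2/29

Let u_k = P(hit 87 before 0 | start at k). Then u_0 = 0, u_87 = 1, and u_k = u_{k-1}/2 + u_{k+1}/2 for 1 ≤ k ≤ 86. This harmonic recurrence is solved by u_k = k/87, giving u_6 = 6/87 = 2/29.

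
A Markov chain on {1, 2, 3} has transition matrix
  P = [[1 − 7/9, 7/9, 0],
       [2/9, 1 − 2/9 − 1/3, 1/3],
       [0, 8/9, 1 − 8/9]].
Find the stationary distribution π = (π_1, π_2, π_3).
π = (16/93, 56/93, 7/31)

This is a birth-death chain on three states, which satisfies detailed balance: π_1 · P_{12} = π_2 · P_{21} and π_2 · P_{23} = π_3 · P_{32}.
From π_1 · 7/9 = π_2 · 2/9: π_2/π_1 = (7/9)/(2/9) = 7/2.
From π_2 · 1/3 = π_3 · 8/9: π_3/π_2 = (1/3)/(8/9) = 3/8.
Take π_1 proportional to 1; then unnormalized π = (1, 7/2, 21/16). Normalize by dividing by the sum 93/16:
  π = (16/93, 56/93, 7/31).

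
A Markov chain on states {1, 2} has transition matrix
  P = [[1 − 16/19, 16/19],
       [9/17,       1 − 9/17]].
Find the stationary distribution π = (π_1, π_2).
π_1 = 171/443, π_2 = 272/443

Solve πP = π with π_1 + π_2 = 1. From πP = π: π_1 · (1 − 16/19) + π_2 · 9/17 = π_1 ⇒ π_2 · 9/17 = π_1 · 16/19 ⇒ π_2/π_1 = (16/19)/(9/17) = 272/171. Together with π_1 + π_2 = 1:
  π_1 = (9/17)/(16/19 + 9/17) = (9/17)/(443/323) = 171/443,
  π_2 = (16/19)/(16/19 + 9/17) = (16/19)/(443/323) = 272/443.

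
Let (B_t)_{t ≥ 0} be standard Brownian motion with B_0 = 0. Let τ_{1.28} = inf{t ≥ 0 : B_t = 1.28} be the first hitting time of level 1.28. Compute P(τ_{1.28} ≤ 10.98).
P(τ_{1.28} ≤ 10.98) = 2(1 − Φ(1.28/√10.98)) = 2(1 − Φ(0.3863)) ≈ 0.6993

By the reflection principle for standard BM, P(τ_b ≤ t) = 2 · P(B_t ≥ b). Since B_t ~ N(0, t), P(B_t ≥ 1.28) = 1 − Φ(1.28/√t) = 1 − Φ(1.28/√10.98) = 1 − Φ(0.3863) ≈ 0.34964. Doubling: P(τ_{1.28} ≤ 10.98) ≈ 2 · 0.34964 = 0.69928 ≈ 0.6993.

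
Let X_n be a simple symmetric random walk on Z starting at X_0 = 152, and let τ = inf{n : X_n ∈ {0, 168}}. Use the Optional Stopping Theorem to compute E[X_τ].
E[X_τ] = 152

X_n is a martingale and τ is a bounded-mean stopping time (indeed τ is finite a.s. with bounded expectation since the walk is in a bounded region). By the OST, E[X_τ] = E[X_0] = 152. Equivalently: E[X_τ] = 168 · P(hit 168 first) + 0 · P(hit 0 first) = 168 · (152/168) = 152.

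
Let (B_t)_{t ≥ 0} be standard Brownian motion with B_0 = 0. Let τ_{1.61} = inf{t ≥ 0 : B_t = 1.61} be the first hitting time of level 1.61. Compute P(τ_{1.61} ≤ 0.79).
P(τ_{1.61} ≤ 0.79) = 2(1 − Φ(1.61/√0.79)) = 2(1 − Φ(1.8114)) ≈ 0.0701

By the reflection principle for standard BM, P(τ_b ≤ t) = 2 · P(B_t ≥ b). Since B_t ~ N(0, t), P(B_t ≥ 1.61) = 1 − Φ(1.61/√t) = 1 − Φ(1.61/√0.79) = 1 − Φ(1.8114) ≈ 0.03504. Doubling: P(τ_{1.61} ≤ 0.79) ≈ 2 · 0.03504 = 0.07008 ≈ 0.0701.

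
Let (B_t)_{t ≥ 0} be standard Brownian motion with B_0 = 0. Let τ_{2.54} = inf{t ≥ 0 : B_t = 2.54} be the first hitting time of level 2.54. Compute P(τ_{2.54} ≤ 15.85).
P(τ_{2.54} ≤ 15.85) = 2(1 − Φ(2.54/√15.85)) = 2(1 − Φ(0.6380)) ≈ 0.5235

By the reflection principle for standard BM, P(τ_b ≤ t) = 2 · P(B_t ≥ b). Since B_t ~ N(0, t), P(B_t ≥ 2.54) = 1 − Φ(2.54/√t) = 1 − Φ(2.54/√15.85) = 1 − Φ(0.6380) ≈ 0.26174. Doubling: P(τ_{2.54} ≤ 15.85) ≈ 2 · 0.26174 = 0.52348 ≈ 0.5235.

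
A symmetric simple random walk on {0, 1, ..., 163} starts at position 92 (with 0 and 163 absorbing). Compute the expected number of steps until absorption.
E[τ | X_0 = 92] = 6532

Let v_k = E[τ | X_0 = k]. Boundary: v_0 = v_163 = 0. Recurrence: v_k = 1 + (v_{k-1} + v_{k+1})/2 for 1 ≤ k ≤ 162. The particular solution to v_k − (v_{k-1} + v_{k+1})/2 = 1 is v_k = −k^2. Adding homogeneous solution A + B k and matching boundaries gives v_k = k (163 − k). Substituting k = 92: v_92 = 92 · 71 = 6532.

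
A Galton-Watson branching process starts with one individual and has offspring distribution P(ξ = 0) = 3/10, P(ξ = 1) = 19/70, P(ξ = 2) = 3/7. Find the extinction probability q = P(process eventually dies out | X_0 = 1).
q = 7/10

The pgf is f(s) = 3/10 + 19/70·s + 3/7·s². The extinction probability q is the smallest fixed point of f in [0, 1]. Setting s = f(s):
  3/7·s² + (19/70 − 1)·s + 3/10 = 0
  3/7·s² − (3/10 + 3/7)·s + 3/10 = 0
which factors as (s − 1)·(3/7·s − 3/10) = 0, giving roots s = 1 and s = (3/10)/(3/7) = 7/10.
Mean offspring μ = 19/70 + 2·3/7 = 79/70 > 1 (supercritical), so q < 1. The extinction probability is the smaller root: q = (3/10)/(3/7) = 7/10.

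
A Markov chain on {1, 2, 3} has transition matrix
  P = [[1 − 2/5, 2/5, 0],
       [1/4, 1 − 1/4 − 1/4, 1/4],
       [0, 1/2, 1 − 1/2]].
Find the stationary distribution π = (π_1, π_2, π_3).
π = (5/17, 8/17, 4/17)

This is a birth-death chain on three states, which satisfies detailed balance: π_1 · P_{12} = π_2 · P_{21} and π_2 · P_{23} = π_3 · P_{32}.
From π_1 · 2/5 = π_2 · 1/4: π_2/π_1 = (2/5)/(1/4) = 8/5.
From π_2 · 1/4 = π_3 · 1/2: π_3/π_2 = (1/4)/(1/2) = 1/2.
Take π_1 proportional to 1; then unnormalized π = (1, 8/5, 4/5). Normalize by dividing by the sum 17/5:
  π = (5/17, 8/17, 4/17).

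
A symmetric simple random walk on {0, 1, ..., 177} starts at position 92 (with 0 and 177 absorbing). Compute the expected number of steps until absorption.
E[τ | X_0 = 92] = 7820

Let v_k = E[τ | X_0 = k]. Boundary: v_0 = v_177 = 0. Recurrence: v_k = 1 + (v_{k-1} + v_{k+1})/2 for 1 ≤ k ≤ 176. The particular solution to v_k − (v_{k-1} + v_{k+1})/2 = 1 is v_k = −k^2. Adding homogeneous solution A + B k and matching boundaries gives v_k = k (177 − k). Substituting k = 92: v_92 = 92 · 85 = 7820.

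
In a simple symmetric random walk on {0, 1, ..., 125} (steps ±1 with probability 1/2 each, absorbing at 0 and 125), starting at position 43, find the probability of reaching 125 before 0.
P(hit 125 before 0) = 43/125

Let u_k = P(hit 125 before 0 | start at k). Then u_0 = 0, u_125 = 1, and u_k = u_{k-1}/2 + u_{k+1}/2 for 1 ≤ k ≤ 124. This harmonic recurrence is solved by u_k = k/125, giving u_43 = 43/125.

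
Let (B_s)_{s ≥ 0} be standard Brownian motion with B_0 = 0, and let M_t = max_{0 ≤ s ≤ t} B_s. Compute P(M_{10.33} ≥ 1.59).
P(M_{10.33} ≥ 1.59) = 2·P(B_{10.33} ≥ 1.59) = 2(1 − Φ(1.59/√10.33)) ≈ 0.6208

By the reflection principle for Brownian motion, P(M_t ≥ a) = 2 · P(B_t ≥ a) for a ≥ 0. Since B_t ~ N(0, t), P(B_t ≥ 1.59) = 1 − Φ(1.59/√t) = 1 − Φ(1.59/√10.33) = 1 − Φ(0.4947). So
  P(M_{10.33} ≥ 1.59) = 2(1 − Φ(0.4947)) ≈ 0.6208.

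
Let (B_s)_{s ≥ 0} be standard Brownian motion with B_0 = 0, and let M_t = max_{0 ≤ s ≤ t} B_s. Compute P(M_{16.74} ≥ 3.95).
P(M_{16.74} ≥ 3.95) = 2·P(B_{16.74} ≥ 3.95) = 2(1 − Φ(3.95/√16.74)) ≈ 0.3343

By the reflection principle for Brownian motion, P(M_t ≥ a) = 2 · P(B_t ≥ a) for a ≥ 0. Since B_t ~ N(0, t), P(B_t ≥ 3.95) = 1 − Φ(3.95/√t) = 1 − Φ(3.95/√16.74) = 1 − Φ(0.9654). So
  P(M_{16.74} ≥ 3.95) = 2(1 − Φ(0.9654)) ≈ 0.3343.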